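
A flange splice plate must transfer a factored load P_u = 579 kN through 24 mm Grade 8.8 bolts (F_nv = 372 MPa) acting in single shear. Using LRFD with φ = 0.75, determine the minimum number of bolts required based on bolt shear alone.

5 bolts

A_b = π·24²/4 = 452.4 mm².
Per-bolt design strength φR_n = 0.75 × 372 × 452.4 × 1 / 1000 = 126.2 kN.
n ≥ 579 / 126.2 = 4.587 → use 5 bolts.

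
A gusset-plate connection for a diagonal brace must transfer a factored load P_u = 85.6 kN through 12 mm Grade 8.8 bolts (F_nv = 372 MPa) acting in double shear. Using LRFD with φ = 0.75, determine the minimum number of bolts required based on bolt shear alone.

2 bolts

A_b = π·12²/4 = 113.1 mm².
Per-bolt design strength φR_n = 0.75 × 372 × 113.1 × 2 / 1000 = 63.11 kN.
n ≥ 85.6 / 63.11 = 1.356 → use 2 bolts.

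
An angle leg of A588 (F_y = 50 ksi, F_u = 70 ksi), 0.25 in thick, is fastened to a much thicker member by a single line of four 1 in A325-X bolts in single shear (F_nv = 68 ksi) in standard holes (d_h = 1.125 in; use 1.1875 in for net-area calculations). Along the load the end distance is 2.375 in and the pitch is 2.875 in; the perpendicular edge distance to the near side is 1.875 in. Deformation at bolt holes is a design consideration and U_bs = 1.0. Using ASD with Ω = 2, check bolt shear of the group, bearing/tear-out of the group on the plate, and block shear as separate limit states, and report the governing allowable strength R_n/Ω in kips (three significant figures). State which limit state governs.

47.1 kips (block shear governs)

Bolt shear: A_b = π·1²/4 = 0.7854 in²; R_n = 68 × 0.7854 × 4 × 1 = 213.6 kips → 213.6 / 2 = 107 kips.
Bearing: edge l_c = 1.812, r_n = 38.06 kips; interior l_c = 1.75, r_n = 36.75 kips; R_n = 38.06 + 3·36.75 = 148.3 kips → 74.2 kips.
Block shear: A_gv = 2.75, A_nv = 1.711, A_nt = 0.3203 in²; R_n = min(0.6F_uA_nv, 0.6F_yA_gv) + U_bs·F_u·A_nt = 94.28 kips → 47.1 kips.
Block shear governs: 47.1 kips.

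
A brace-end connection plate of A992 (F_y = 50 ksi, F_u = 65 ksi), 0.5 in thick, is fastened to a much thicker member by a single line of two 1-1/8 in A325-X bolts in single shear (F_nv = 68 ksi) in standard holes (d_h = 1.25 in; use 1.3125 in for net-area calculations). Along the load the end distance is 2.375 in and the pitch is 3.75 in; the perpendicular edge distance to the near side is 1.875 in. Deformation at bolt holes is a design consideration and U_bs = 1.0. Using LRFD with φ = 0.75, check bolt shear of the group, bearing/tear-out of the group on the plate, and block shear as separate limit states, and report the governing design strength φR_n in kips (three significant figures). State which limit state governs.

Bolt shear: A_b = π·1.125²/4 = 0.994 in²; R_n = 68 × 0.994 × 2 × 1 = 135.2 kips → 0.75 × 135.2 = 101 kips.
Bearing: edge l_c = 1.75, r_n = 68.25 kips; interior l_c = 2.5, r_n = 87.75 kips; R_n = 68.25 + 1·87.75 = 156 kips → 117 kips.
Block shear: A_gv = 3.062, A_nv = 2.078, A_nt = 0.6094 in²; R_n = min(0.6F_uA_nv, 0.6F_yA_gv) + U_bs·F_u·A_nt = 120.7 kips → 90.5 kips.
Block shear governs: 90.5 kips.

90.5 kips (block shear governs)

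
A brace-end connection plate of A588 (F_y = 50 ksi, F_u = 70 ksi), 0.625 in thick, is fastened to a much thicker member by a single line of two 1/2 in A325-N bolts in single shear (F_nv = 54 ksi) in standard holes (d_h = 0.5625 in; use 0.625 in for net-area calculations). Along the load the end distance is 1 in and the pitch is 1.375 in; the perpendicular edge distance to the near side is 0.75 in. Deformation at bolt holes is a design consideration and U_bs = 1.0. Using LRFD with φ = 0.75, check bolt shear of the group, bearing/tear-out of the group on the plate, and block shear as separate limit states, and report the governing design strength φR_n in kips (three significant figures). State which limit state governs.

15.9 kips (bolt shear governs)

Bolt shear: A_b = π·0.5²/4 = 0.1963 in²; R_n = 54 × 0.1963 × 2 × 1 = 21.21 kips → 0.75 × 21.21 = 15.9 kips.
Bearing: edge l_c = 0.7188, r_n = 37.73 kips; interior l_c = 0.8125, r_n = 42.66 kips; R_n = 37.73 + 1·42.66 = 80.39 kips → 60.3 kips.
Block shear: A_gv = 1.484, A_nv = 0.8984, A_nt = 0.2734 in²; R_n = min(0.6F_uA_nv, 0.6F_yA_gv) + U_bs·F_u·A_nt = 56.88 kips → 42.7 kips.
Bolt shear governs: 15.9 kips.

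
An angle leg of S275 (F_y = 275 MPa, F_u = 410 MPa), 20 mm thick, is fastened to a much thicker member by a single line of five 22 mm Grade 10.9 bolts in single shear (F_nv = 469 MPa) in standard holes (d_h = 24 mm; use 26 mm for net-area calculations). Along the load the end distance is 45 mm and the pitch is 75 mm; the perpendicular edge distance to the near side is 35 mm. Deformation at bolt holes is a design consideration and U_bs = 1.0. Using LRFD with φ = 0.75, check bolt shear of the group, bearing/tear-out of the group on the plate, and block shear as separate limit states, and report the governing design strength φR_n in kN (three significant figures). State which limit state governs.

669 kN (bolt shear governs)

Bolt shear: A_b = π·22²/4 = 380.1 mm²; R_n = 469 × 380.1 × 5 × 1 / 1000 = 891.4 kN → 0.75 × 891.4 = 669 kN.
Bearing: edge l_c = 33, r_n = 324.7 kN; interior l_c = 51, r_n = 433 kN; R_n = 324.7 + 4·433 = 2057 kN → 1540 kN.
Block shear: A_gv = 6900, A_nv = 4560, A_nt = 440 mm²; R_n = min(0.6F_uA_nv, 0.6F_yA_gv) + U_bs·F_u·A_nt = 1302 kN → 977 kN.
Bolt shear governs: 669 kN.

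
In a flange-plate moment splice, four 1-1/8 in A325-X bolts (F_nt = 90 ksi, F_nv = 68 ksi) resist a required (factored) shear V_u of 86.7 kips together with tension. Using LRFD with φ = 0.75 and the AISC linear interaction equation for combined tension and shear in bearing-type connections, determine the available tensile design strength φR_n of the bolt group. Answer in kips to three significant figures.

A_b = π·1.125²/4 = 0.994 in²; f_rv = 86.7 / (4 × 0.994) = 21.81 ksi.
F'_nt = 1.3 F_nt − (F_nt / φF_nv) f_rv = 1.3·90 − (90/(0.75·68))·21.81 = 78.52 ksi, capped at F_nt → F'_nt = 78.52 ksi.
R_n = F'_nt · A_b · n = 78.52 × 0.994 × 4 = 312.2 kips.
Design strength φR_n = 0.75 × 312.2 = 234 kips.

234 kips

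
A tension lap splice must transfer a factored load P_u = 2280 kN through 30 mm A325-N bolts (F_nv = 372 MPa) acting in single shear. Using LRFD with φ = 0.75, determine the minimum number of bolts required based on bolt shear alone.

12 bolts

A_b = π·30²/4 = 706.9 mm².
Per-bolt design strength φR_n = 0.75 × 372 × 706.9 × 1 / 1000 = 197.2 kN.
n ≥ 2280 / 197.2 = 11.56 → use 12 bolts.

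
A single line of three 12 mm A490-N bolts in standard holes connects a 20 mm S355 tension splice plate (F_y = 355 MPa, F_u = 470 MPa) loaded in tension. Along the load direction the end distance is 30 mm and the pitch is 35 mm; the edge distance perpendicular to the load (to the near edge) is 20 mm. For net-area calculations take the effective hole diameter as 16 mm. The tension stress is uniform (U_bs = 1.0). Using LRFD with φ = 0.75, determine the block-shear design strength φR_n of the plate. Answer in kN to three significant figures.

338 kN

Shear plane L_v = 30 + 2·35 = 100 mm; A_gv = 100 × 20 = 2000 mm².
A_nv = (100 − 2.5·16) × 20 = 1200 mm².
A_nt = (20 − 0.5·16) × 20 = 240 mm².
0.6 F_u A_nv = 338.4 kN; 0.6 F_y A_gv = 426 kN → shear rupture governs the shear term.
R_n = 338.4 + 1.0 × 470 × 240 / 1000 = 451.2 kN.
Design strength φR_n = 0.75 × 451.2 = 338 kN.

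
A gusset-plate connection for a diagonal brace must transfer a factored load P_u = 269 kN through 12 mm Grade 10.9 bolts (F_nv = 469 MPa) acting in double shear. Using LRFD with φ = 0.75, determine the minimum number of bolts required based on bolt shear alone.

4 bolts

A_b = π·12²/4 = 113.1 mm².
Per-bolt design strength φR_n = 0.75 × 469 × 113.1 × 2 / 1000 = 79.56 kN.
n ≥ 269 / 79.56 = 3.381 → use 4 bolts.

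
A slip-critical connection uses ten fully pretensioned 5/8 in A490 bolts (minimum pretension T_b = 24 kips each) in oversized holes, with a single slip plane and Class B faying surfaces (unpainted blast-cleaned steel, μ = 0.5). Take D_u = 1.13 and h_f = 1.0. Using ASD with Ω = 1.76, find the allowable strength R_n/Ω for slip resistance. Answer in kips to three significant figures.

77 kips

R_n = μ · D_u · h_f · T_b · n_s · n_b = 0.5 × 1.13 × 1.0 × 24 × 1 × 10 = 135.6 kips.
Allowable strength R_n/Ω = 135.6 / 1.76 = 77 kips.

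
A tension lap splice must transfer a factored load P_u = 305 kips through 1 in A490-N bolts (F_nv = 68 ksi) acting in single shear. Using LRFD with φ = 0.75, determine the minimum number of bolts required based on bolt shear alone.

8 bolts

A_b = π·1²/4 = 0.7854 in².
Per-bolt design strength φR_n = 0.75 × 68 × 0.7854 × 1 = 40.06 kips.
n ≥ 305 / 40.06 = 7.614 → use 8 bolts.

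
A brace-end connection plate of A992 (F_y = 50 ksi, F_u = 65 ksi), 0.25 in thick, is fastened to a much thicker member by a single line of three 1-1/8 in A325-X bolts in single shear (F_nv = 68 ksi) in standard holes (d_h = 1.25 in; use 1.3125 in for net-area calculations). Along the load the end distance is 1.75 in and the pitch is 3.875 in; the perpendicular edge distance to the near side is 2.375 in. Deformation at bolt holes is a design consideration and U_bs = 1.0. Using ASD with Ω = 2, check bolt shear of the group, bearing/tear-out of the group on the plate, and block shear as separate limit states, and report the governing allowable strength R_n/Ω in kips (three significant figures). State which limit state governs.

44.3 kips (block shear governs)

Bolt shear: A_b = π·1.125²/4 = 0.994 in²; R_n = 68 × 0.994 × 3 × 1 = 202.8 kips → 202.8 / 2 = 101 kips.
Bearing: edge l_c = 1.125, r_n = 21.94 kips; interior l_c = 2.625, r_n = 43.87 kips; R_n = 21.94 + 2·43.87 = 109.7 kips → 54.8 kips.
Block shear: A_gv = 2.375, A_nv = 1.555, A_nt = 0.4297 in²; R_n = min(0.6F_uA_nv, 0.6F_yA_gv) + U_bs·F_u·A_nt = 88.56 kips → 44.3 kips.
Block shear governs: 44.3 kips.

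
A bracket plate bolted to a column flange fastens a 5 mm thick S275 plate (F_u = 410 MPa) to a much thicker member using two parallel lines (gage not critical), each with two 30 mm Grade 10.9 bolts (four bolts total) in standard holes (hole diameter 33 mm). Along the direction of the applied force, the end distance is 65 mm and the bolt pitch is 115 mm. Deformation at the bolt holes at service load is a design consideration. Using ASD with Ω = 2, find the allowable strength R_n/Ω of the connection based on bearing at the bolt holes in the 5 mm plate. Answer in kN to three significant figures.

267 kN

Per bolt r_n = 1.2 l_c t F_u ≤ 2.4 d t F_u; upper limit = 2.4 × 30 × 5 × 410 / 1000 = 147.6 kN.
Edge bolt: l_c = 65 − 33/2 = 48.5 mm → 1.2 × 48.5 × 5 × 410 / 1000 = 119.3 → r_n = 119.3 kN.
Interior bolts: l_c = 115 − 33 = 82 mm → 1.2 × 82 × 5 × 410 / 1000 = 201.7 → r_n = 147.6 kN.
R_n = 2 × 119.3 + 2 × 147.6 = 533.8 kN.
Allowable strength R_n/Ω = 533.8 / 2 = 267 kN.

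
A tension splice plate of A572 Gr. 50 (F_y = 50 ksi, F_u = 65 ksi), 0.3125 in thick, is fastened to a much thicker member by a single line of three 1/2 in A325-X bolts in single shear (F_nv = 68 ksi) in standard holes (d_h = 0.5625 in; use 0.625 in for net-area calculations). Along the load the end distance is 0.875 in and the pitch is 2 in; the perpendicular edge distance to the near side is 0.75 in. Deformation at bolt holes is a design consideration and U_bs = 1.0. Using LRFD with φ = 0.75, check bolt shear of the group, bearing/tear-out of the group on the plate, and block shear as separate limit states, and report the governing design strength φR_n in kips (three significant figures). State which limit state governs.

30 kips (bolt shear governs)

Bolt shear: A_b = π·0.5²/4 = 0.1963 in²; R_n = 68 × 0.1963 × 3 × 1 = 40.06 kips → 0.75 × 40.06 = 30 kips.
Bearing: edge l_c = 0.5938, r_n = 14.47 kips; interior l_c = 1.438, r_n = 24.38 kips; R_n = 14.47 + 2·24.38 = 63.22 kips → 47.4 kips.
Block shear: A_gv = 1.523, A_nv = 1.035, A_nt = 0.1367 in²; R_n = min(0.6F_uA_nv, 0.6F_yA_gv) + U_bs·F_u·A_nt = 49.26 kips → 36.9 kips.
Bolt shear governs: 30 kips.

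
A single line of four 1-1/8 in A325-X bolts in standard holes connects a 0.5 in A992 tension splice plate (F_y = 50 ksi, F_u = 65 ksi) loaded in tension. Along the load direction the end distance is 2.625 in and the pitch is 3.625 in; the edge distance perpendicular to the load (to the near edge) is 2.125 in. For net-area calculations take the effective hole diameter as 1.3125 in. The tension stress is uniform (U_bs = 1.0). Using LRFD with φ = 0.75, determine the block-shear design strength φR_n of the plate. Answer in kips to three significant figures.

Shear plane L_v = 2.625 + 3·3.625 = 13.5 in; A_gv = 13.5 × 0.5 = 6.75 in².
A_nv = (13.5 − 3.5·1.3125) × 0.5 = 4.453 in².
A_nt = (2.125 − 0.5·1.3125) × 0.5 = 0.7344 in².
0.6 F_u A_nv = 173.7 kips; 0.6 F_y A_gv = 202.5 kips → shear rupture governs the shear term.
R_n = 173.7 + 1.0 × 65 × 0.7344 = 221.4 kips.
Design strength φR_n = 0.75 × 221.4 = 166 kips.

166 kips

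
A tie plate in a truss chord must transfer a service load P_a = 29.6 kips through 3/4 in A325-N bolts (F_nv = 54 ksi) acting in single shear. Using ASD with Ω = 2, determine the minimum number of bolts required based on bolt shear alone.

A_b = π·0.75²/4 = 0.4418 in².
Per-bolt allowable strength R_n/Ω = 54 × 0.4418 × 1 / 2 = 11.93 kips.
n ≥ 29.6 / 11.93 = 2.482 → use 3 bolts.

3 bolts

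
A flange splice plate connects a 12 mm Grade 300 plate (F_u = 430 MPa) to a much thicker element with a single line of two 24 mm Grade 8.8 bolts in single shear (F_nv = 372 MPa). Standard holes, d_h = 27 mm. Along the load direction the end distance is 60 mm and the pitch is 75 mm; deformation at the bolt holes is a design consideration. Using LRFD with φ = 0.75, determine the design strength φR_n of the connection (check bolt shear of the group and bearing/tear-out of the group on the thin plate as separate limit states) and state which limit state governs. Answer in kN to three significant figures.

252 kN (bolt shear governs)

Bolt shear: A_b = π·24²/4 = 452.4 mm²; R_n = 372 × 452.4 × 2 × 1 / 1000 = 336.6 kN → 0.75 × 336.6 = 252 kN.
Bearing (1.2 l_c t F_u ≤ 2.4 d t F_u): upper limit = 2.4·24·12·430 / 1000 = 297.2 kN.
  Edge l_c = 60 − 27/2 = 46.5 → r_n = 287.9 kN; interior l_c = 75 − 27 = 48 → r_n = 297.2 kN.
  R_n,bearing = 1·287.9 + 1·297.2 = 585.1 kN → 0.75 × 585.1 = 439 kN.
Bolt shear governs: 252 kN.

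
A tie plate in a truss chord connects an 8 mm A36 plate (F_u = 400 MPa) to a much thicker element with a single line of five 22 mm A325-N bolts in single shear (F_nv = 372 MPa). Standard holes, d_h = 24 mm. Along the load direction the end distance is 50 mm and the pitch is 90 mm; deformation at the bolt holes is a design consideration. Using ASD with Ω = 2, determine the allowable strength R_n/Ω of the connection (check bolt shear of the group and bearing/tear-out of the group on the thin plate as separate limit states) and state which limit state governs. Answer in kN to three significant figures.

Bolt shear: A_b = π·22²/4 = 380.1 mm²; R_n = 372 × 380.1 × 5 × 1 / 1000 = 707 kN → 707 / 2 = 354 kN.
Bearing (1.2 l_c t F_u ≤ 2.4 d t F_u): upper limit = 2.4·22·8·400 / 1000 = 169 kN.
  Edge l_c = 50 − 24/2 = 38 → r_n = 145.9 kN; interior l_c = 90 − 24 = 66 → r_n = 169 kN.
  R_n,bearing = 1·145.9 + 4·169 = 821.8 kN → 821.8 / 2 = 411 kN.
Bolt shear governs: 354 kN.

354 kN (bolt shear governs)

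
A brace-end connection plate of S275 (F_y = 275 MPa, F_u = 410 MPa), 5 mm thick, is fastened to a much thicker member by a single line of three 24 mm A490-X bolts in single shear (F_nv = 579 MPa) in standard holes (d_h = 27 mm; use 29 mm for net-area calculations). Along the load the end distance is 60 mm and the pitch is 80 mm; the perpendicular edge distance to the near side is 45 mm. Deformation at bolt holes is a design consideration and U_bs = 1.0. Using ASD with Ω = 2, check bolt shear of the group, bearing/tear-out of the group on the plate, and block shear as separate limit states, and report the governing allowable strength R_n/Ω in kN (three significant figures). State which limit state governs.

122 kN (block shear governs)

Bolt shear: A_b = π·24²/4 = 452.4 mm²; R_n = 579 × 452.4 × 3 × 1 / 1000 = 785.8 kN → 785.8 / 2 = 393 kN.
Bearing: edge l_c = 46.5, r_n = 114.4 kN; interior l_c = 53, r_n = 118.1 kN; R_n = 114.4 + 2·118.1 = 350.6 kN → 175 kN.
Block shear: A_gv = 1100, A_nv = 737.5, A_nt = 152.5 mm²; R_n = min(0.6F_uA_nv, 0.6F_yA_gv) + U_bs·F_u·A_nt = 244 kN → 122 kN.
Block shear governs: 122 kN.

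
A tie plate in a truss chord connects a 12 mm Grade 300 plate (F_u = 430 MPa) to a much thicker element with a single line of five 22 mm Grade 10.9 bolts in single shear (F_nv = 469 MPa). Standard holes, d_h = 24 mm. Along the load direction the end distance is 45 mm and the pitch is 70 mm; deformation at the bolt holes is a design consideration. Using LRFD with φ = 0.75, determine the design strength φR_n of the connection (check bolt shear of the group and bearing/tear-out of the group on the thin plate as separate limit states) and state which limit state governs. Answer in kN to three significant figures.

669 kN (bolt shear governs)

Bolt shear: A_b = π·22²/4 = 380.1 mm²; R_n = 469 × 380.1 × 5 × 1 / 1000 = 891.4 kN → 0.75 × 891.4 = 669 kN.
Bearing (1.2 l_c t F_u ≤ 2.4 d t F_u): upper limit = 2.4·22·12·430 / 1000 = 272.4 kN.
  Edge l_c = 45 − 24/2 = 33 → r_n = 204.3 kN; interior l_c = 70 − 24 = 46 → r_n = 272.4 kN.
  R_n,bearing = 1·204.3 + 4·272.4 = 1294 kN → 0.75 × 1294 = 971 kN.
Bolt shear governs: 669 kN.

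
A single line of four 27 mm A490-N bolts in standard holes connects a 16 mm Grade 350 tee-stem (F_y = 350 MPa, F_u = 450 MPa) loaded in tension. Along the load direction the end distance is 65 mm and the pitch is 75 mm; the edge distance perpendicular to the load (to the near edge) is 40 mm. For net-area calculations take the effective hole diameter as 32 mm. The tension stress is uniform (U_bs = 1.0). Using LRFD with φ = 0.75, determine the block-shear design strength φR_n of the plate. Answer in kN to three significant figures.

706 kN

Shear plane L_v = 65 + 3·75 = 290 mm; A_gv = 290 × 16 = 4640 mm².
A_nv = (290 − 3.5·32) × 16 = 2848 mm².
A_nt = (40 − 0.5·32) × 16 = 384 mm².
0.6 F_u A_nv = 769 kN; 0.6 F_y A_gv = 974.4 kN → shear rupture governs the shear term.
R_n = 769 + 1.0 × 450 × 384 / 1000 = 941.8 kN.
Design strength φR_n = 0.75 × 941.8 = 706 kN.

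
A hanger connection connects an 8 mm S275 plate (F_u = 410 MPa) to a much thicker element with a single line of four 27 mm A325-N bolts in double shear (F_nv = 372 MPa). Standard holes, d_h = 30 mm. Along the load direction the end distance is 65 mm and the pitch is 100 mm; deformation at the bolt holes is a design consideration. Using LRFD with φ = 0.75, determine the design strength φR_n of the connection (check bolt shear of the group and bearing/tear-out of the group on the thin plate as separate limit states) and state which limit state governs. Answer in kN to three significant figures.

Bolt shear: A_b = π·27²/4 = 572.6 mm²; R_n = 372 × 572.6 × 4 × 2 / 1000 = 1704 kN → 0.75 × 1704 = 1280 kN.
Bearing (1.2 l_c t F_u ≤ 2.4 d t F_u): upper limit = 2.4·27·8·410 / 1000 = 212.5 kN.
  Edge l_c = 65 − 30/2 = 50 → r_n = 196.8 kN; interior l_c = 100 − 30 = 70 → r_n = 212.5 kN.
  R_n,bearing = 1·196.8 + 3·212.5 = 834.4 kN → 0.75 × 834.4 = 626 kN.
Bearing governs: 626 kN.

626 kN (bearing governs)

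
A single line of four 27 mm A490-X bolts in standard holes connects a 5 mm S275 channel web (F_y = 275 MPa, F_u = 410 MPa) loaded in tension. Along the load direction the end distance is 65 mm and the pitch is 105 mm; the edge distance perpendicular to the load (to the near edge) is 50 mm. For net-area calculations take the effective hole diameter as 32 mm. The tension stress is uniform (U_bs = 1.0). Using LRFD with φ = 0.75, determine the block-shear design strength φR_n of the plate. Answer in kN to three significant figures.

287 kN

Shear plane L_v = 65 + 3·105 = 380 mm; A_gv = 380 × 5 = 1900 mm².
A_nv = (380 − 3.5·32) × 5 = 1340 mm².
A_nt = (50 − 0.5·32) × 5 = 170 mm².
0.6 F_u A_nv = 329.6 kN; 0.6 F_y A_gv = 313.5 kN → shear yielding governs the shear term.
R_n = 313.5 + 1.0 × 410 × 170 / 1000 = 383.2 kN.
Design strength φR_n = 0.75 × 383.2 = 287 kN.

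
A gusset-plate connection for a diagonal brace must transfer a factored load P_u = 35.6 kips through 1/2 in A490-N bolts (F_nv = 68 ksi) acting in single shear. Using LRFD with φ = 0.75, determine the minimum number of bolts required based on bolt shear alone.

4 bolts

A_b = π·0.5²/4 = 0.1963 in².
Per-bolt design strength φR_n = 0.75 × 68 × 0.1963 × 1 = 10.01 kips.
n ≥ 35.6 / 10.01 = 3.555 → use 4 bolts.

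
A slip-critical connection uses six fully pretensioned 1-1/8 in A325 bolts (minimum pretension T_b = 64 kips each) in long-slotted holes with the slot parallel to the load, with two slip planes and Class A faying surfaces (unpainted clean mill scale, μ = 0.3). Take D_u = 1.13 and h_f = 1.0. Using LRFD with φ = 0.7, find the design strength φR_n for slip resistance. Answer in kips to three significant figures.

182 kips

R_n = μ · D_u · h_f · T_b · n_s · n_b = 0.3 × 1.13 × 1.0 × 64 × 2 × 6 = 260.4 kips.
Design strength φR_n = 0.7 × 260.4 = 182 kips.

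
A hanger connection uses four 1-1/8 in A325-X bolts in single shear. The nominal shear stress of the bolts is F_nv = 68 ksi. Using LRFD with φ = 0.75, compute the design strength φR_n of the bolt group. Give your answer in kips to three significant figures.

203 kips

A_b = π × 1.125² / 4 = 0.994 in².
R_n = F_nv · A_b · n · n_s = 68 × 0.994 × 4 × 1 = 270.4 kips.
Design strength φR_n = 0.75 × 270.4 = 203 kips.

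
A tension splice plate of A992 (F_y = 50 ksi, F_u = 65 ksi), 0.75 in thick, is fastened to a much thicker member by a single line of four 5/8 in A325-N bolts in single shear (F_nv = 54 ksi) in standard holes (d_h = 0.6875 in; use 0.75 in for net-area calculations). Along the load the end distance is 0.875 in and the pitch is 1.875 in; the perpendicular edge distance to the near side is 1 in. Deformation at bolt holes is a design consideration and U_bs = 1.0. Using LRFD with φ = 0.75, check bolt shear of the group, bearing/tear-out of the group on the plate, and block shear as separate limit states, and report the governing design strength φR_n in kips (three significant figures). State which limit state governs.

Bolt shear: A_b = π·0.625²/4 = 0.3068 in²; R_n = 54 × 0.3068 × 4 × 1 = 66.27 kips → 0.75 × 66.27 = 49.7 kips.
Bearing: edge l_c = 0.5312, r_n = 31.08 kips; interior l_c = 1.188, r_n = 69.47 kips; R_n = 31.08 + 3·69.47 = 239.5 kips → 180 kips.
Block shear: A_gv = 4.875, A_nv = 2.906, A_nt = 0.4688 in²; R_n = min(0.6F_uA_nv, 0.6F_yA_gv) + U_bs·F_u·A_nt = 143.8 kips → 108 kips.
Bolt shear governs: 49.7 kips.

49.7 kips (bolt shear governs)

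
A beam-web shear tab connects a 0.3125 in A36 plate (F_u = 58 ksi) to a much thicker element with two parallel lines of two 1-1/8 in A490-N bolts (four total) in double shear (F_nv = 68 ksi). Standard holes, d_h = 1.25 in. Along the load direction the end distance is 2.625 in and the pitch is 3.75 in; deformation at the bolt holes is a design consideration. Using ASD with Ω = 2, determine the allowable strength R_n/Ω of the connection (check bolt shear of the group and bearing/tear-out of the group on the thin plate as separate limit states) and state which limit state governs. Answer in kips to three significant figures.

92.4 kips (bearing governs)

Bolt shear: A_b = π·1.125²/4 = 0.994 in²; R_n = 68 × 0.994 × 4 × 2 = 540.7 kips → 540.7 / 2 = 270 kips.
Bearing (1.2 l_c t F_u ≤ 2.4 d t F_u): upper limit = 2.4·1.125·0.3125·58 = 48.94 kips.
  Edge l_c = 2.625 − 1.25/2 = 2 → r_n = 43.5 kips; interior l_c = 3.75 − 1.25 = 2.5 → r_n = 48.94 kips.
  R_n,bearing = 2·43.5 + 2·48.94 = 184.9 kips → 184.9 / 2 = 92.4 kips.
Bearing governs: 92.4 kips.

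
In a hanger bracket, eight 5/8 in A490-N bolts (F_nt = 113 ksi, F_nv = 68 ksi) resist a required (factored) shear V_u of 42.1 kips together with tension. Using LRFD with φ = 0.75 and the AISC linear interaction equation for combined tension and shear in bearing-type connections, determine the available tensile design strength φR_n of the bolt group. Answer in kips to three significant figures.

200 kips

A_b = π·0.625²/4 = 0.3068 in²; f_rv = 42.1 / (8 × 0.3068) = 17.15 ksi.
F'_nt = 1.3 F_nt − (F_nt / φF_nv) f_rv = 1.3·113 − (113/(0.75·68))·17.15 = 108.9 ksi, capped at F_nt → F'_nt = 108.9 ksi.
R_n = F'_nt · A_b · n = 108.9 × 0.3068 × 8 = 267.3 kips.
Design strength φR_n = 0.75 × 267.3 = 200 kips.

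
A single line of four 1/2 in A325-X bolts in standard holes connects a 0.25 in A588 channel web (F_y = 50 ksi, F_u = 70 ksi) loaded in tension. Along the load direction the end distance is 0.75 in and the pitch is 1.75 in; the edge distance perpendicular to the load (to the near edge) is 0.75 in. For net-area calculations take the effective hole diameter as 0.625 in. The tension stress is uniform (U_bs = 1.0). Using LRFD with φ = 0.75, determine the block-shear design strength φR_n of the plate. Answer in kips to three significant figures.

35.8 kips

Shear plane L_v = 0.75 + 3·1.75 = 6 in; A_gv = 6 × 0.25 = 1.5 in².
A_nv = (6 − 3.5·0.625) × 0.25 = 0.9531 in².
A_nt = (0.75 − 0.5·0.625) × 0.25 = 0.1094 in².
0.6 F_u A_nv = 40.03 kips; 0.6 F_y A_gv = 45 kips → shear rupture governs the shear term.
R_n = 40.03 + 1.0 × 70 × 0.1094 = 47.69 kips.
Design strength φR_n = 0.75 × 47.69 = 35.8 kips.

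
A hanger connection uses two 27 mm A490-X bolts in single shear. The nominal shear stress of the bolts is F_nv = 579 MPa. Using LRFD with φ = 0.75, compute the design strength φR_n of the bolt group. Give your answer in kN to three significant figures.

497 kN

A_b = π × 27² / 4 = 572.6 mm².
R_n = F_nv · A_b · n · n_s = 579 × 572.6 × 2 × 1 / 1000 = 663 kN.
Design strength φR_n = 0.75 × 663 = 497 kN.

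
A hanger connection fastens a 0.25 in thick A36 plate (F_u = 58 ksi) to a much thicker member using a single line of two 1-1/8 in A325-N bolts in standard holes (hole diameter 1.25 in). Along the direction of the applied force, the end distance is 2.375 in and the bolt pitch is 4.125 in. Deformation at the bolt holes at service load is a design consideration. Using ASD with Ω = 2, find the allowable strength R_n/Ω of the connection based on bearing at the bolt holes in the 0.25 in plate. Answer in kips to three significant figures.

Per bolt r_n = 1.2 l_c t F_u ≤ 2.4 d t F_u; upper limit = 2.4 × 1.125 × 0.25 × 58 = 39.15 kips.
Edge bolt: l_c = 2.375 − 1.25/2 = 1.75 in → 1.2 × 1.75 × 0.25 × 58 = 30.45 → r_n = 30.45 kips.
Interior bolts: l_c = 4.125 − 1.25 = 2.875 in → 1.2 × 2.875 × 0.25 × 58 = 50.02 → r_n = 39.15 kips.
R_n = 1 × 30.45 + 1 × 39.15 = 69.6 kips.
Allowable strength R_n/Ω = 69.6 / 2 = 34.8 kips.

34.8 kips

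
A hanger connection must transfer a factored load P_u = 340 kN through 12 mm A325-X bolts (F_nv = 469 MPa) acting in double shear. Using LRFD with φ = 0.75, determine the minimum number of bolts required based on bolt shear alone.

5 bolts

A_b = π·12²/4 = 113.1 mm².
Per-bolt design strength φR_n = 0.75 × 469 × 113.1 × 2 / 1000 = 79.56 kN.
n ≥ 340 / 79.56 = 4.273 → use 5 bolts.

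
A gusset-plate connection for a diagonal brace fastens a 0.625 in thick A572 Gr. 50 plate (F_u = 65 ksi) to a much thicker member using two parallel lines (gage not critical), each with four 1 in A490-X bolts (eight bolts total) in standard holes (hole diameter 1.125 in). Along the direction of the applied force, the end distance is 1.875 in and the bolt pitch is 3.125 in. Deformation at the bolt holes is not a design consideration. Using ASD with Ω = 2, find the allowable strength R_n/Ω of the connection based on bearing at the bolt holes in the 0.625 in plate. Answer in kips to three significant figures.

Per bolt r_n = 1.5 l_c t F_u ≤ 3.0 d t F_u; upper limit = 3.0 × 1 × 0.625 × 65 = 121.9 kips.
Edge bolt: l_c = 1.875 − 1.125/2 = 1.312 in → 1.5 × 1.312 × 0.625 × 65 = 79.98 → r_n = 79.98 kips.
Interior bolts: l_c = 3.125 − 1.125 = 2 in → 1.5 × 2 × 0.625 × 65 = 121.9 → r_n = 121.9 kips.
R_n = 2 × 79.98 + 6 × 121.9 = 891.2 kips.
Allowable strength R_n/Ω = 891.2 / 2 = 446 kips.

446 kips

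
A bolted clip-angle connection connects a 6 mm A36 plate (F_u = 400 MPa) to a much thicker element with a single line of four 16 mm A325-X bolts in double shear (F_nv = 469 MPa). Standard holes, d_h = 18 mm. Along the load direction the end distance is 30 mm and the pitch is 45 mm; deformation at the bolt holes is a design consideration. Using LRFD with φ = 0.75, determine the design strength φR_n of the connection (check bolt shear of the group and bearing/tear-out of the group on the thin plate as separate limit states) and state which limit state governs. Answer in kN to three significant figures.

Bolt shear: A_b = π·16²/4 = 201.1 mm²; R_n = 469 × 201.1 × 4 × 2 / 1000 = 754.4 kN → 0.75 × 754.4 = 566 kN.
Bearing (1.2 l_c t F_u ≤ 2.4 d t F_u): upper limit = 2.4·16·6·400 / 1000 = 92.16 kN.
  Edge l_c = 30 − 18/2 = 21 → r_n = 60.48 kN; interior l_c = 45 − 18 = 27 → r_n = 77.76 kN.
  R_n,bearing = 1·60.48 + 3·77.76 = 293.8 kN → 0.75 × 293.8 = 220 kN.
Bearing governs: 220 kN.

220 kN (bearing governs)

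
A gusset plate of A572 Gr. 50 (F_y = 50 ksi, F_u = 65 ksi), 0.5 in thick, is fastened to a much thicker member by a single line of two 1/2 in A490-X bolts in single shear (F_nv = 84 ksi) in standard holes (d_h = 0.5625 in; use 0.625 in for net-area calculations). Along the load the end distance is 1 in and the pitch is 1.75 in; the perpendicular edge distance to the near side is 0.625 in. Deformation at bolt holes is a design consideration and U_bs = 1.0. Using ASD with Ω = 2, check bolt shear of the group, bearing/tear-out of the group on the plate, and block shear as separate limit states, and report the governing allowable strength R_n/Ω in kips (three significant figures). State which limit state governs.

Bolt shear: A_b = π·0.5²/4 = 0.1963 in²; R_n = 84 × 0.1963 × 2 × 1 = 32.99 kips → 32.99 / 2 = 16.5 kips.
Bearing: edge l_c = 0.7188, r_n = 28.03 kips; interior l_c = 1.188, r_n = 39 kips; R_n = 28.03 + 1·39 = 67.03 kips → 33.5 kips.
Block shear: A_gv = 1.375, A_nv = 0.9062, A_nt = 0.1562 in²; R_n = min(0.6F_uA_nv, 0.6F_yA_gv) + U_bs·F_u·A_nt = 45.5 kips → 22.8 kips.
Bolt shear governs: 16.5 kips.

16.5 kips (bolt shear governs)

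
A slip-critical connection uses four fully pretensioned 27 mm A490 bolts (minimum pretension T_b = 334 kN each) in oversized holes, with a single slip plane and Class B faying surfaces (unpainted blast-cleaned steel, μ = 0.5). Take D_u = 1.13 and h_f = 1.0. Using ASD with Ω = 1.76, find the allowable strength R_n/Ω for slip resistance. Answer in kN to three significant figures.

R_n = μ · D_u · h_f · T_b · n_s · n_b = 0.5 × 1.13 × 1.0 × 334 × 1 × 4 = 754.8 kN.
Allowable strength R_n/Ω = 754.8 / 1.76 = 429 kN.

429 kN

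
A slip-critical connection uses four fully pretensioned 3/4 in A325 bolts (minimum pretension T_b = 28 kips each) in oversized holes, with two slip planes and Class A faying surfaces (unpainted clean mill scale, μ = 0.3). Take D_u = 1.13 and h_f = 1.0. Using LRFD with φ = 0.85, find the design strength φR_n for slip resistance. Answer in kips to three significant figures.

R_n = μ · D_u · h_f · T_b · n_s · n_b = 0.3 × 1.13 × 1.0 × 28 × 2 × 4 = 75.94 kips.
Design strength φR_n = 0.85 × 75.94 = 64.5 kips.

64.5 kips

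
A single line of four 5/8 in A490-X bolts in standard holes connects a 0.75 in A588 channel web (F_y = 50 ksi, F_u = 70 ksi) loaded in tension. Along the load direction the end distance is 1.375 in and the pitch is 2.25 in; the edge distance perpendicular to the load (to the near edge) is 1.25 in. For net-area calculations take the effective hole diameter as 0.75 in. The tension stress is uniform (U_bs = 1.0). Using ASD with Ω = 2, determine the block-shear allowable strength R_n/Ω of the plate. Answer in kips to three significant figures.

Shear plane L_v = 1.375 + 3·2.25 = 8.125 in; A_gv = 8.125 × 0.75 = 6.094 in².
A_nv = (8.125 − 3.5·0.75) × 0.75 = 4.125 in².
A_nt = (1.25 − 0.5·0.75) × 0.75 = 0.6562 in².
0.6 F_u A_nv = 173.2 kips; 0.6 F_y A_gv = 182.8 kips → shear rupture governs the shear term.
R_n = 173.2 + 1.0 × 70 × 0.6562 = 219.2 kips.
Allowable strength R_n/Ω = 219.2 / 2 = 110 kips.

110 kips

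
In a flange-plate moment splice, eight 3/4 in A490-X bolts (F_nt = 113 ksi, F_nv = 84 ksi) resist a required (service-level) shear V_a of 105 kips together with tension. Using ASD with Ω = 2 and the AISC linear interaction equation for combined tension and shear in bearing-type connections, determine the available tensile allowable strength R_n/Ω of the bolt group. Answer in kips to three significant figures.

118 kips

A_b = π·0.75²/4 = 0.4418 in²; f_rv = 105 / (8 × 0.4418) = 29.71 ksi.
F'_nt = 1.3 F_nt − (Ω F_nt / F_nv) f_rv = 1.3·113 − (2·113/84)·29.71 = 66.97 ksi, capped at F_nt → F'_nt = 66.97 ksi.
R_n = F'_nt · A_b · n = 66.97 × 0.4418 × 8 = 236.7 kips.
Allowable strength R_n/Ω = 236.7 / 2 = 118 kips.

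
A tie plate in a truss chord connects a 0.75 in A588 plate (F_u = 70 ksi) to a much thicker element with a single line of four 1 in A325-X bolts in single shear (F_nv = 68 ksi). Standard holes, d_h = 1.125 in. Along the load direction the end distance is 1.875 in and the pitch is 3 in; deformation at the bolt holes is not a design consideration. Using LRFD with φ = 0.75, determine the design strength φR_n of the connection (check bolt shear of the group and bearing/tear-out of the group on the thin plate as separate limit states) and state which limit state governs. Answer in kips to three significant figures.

Bolt shear: A_b = π·1²/4 = 0.7854 in²; R_n = 68 × 0.7854 × 4 × 1 = 213.6 kips → 0.75 × 213.6 = 160 kips.
Bearing (1.5 l_c t F_u ≤ 3.0 d t F_u): upper limit = 3.0·1·0.75·70 = 157.5 kips.
  Edge l_c = 1.875 − 1.125/2 = 1.312 → r_n = 103.4 kips; interior l_c = 3 − 1.125 = 1.875 → r_n = 147.7 kips.
  R_n,bearing = 1·103.4 + 3·147.7 = 546.3 kips → 0.75 × 546.3 = 410 kips.
Bolt shear governs: 160 kips.

160 kips (bolt shear governs)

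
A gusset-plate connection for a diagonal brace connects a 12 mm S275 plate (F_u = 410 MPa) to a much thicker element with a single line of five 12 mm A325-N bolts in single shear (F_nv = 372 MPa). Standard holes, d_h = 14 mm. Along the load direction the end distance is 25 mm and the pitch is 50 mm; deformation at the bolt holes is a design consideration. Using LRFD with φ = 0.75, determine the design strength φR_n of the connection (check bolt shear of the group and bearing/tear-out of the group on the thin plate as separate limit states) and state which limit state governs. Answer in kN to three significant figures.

Bolt shear: A_b = π·12²/4 = 113.1 mm²; R_n = 372 × 113.1 × 5 × 1 / 1000 = 210.4 kN → 0.75 × 210.4 = 158 kN.
Bearing (1.2 l_c t F_u ≤ 2.4 d t F_u): upper limit = 2.4·12·12·410 / 1000 = 141.7 kN.
  Edge l_c = 25 − 14/2 = 18 → r_n = 106.3 kN; interior l_c = 50 − 14 = 36 → r_n = 141.7 kN.
  R_n,bearing = 1·106.3 + 4·141.7 = 673.1 kN → 0.75 × 673.1 = 505 kN.
Bolt shear governs: 158 kN.

158 kN (bolt shear governs)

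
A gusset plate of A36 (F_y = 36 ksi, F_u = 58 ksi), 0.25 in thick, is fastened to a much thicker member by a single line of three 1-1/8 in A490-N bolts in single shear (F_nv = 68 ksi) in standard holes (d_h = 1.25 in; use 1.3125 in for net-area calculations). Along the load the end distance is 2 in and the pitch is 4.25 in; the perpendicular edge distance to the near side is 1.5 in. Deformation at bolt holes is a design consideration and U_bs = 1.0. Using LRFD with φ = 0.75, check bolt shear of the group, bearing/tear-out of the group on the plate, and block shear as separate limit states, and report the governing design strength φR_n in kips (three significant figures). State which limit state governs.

51.7 kips (block shear governs)

Bolt shear: A_b = π·1.125²/4 = 0.994 in²; R_n = 68 × 0.994 × 3 × 1 = 202.8 kips → 0.75 × 202.8 = 152 kips.
Bearing: edge l_c = 1.375, r_n = 23.92 kips; interior l_c = 3, r_n = 39.15 kips; R_n = 23.92 + 2·39.15 = 102.2 kips → 76.7 kips.
Block shear: A_gv = 2.625, A_nv = 1.805, A_nt = 0.2109 in²; R_n = min(0.6F_uA_nv, 0.6F_yA_gv) + U_bs·F_u·A_nt = 68.93 kips → 51.7 kips.
Block shear governs: 51.7 kips.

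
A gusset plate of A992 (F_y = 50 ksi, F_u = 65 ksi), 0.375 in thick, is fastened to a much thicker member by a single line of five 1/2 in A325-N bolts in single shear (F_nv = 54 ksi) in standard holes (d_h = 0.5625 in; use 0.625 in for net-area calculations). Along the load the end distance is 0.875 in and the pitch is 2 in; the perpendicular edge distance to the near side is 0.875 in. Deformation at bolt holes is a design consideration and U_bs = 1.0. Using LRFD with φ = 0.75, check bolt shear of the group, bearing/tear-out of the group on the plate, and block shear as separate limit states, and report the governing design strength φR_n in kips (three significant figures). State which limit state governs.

39.8 kips (bolt shear governs)

Bolt shear: A_b = π·0.5²/4 = 0.1963 in²; R_n = 54 × 0.1963 × 5 × 1 = 53.01 kips → 0.75 × 53.01 = 39.8 kips.
Bearing: edge l_c = 0.5938, r_n = 17.37 kips; interior l_c = 1.438, r_n = 29.25 kips; R_n = 17.37 + 4·29.25 = 134.4 kips → 101 kips.
Block shear: A_gv = 3.328, A_nv = 2.273, A_nt = 0.2109 in²; R_n = min(0.6F_uA_nv, 0.6F_yA_gv) + U_bs·F_u·A_nt = 102.4 kips → 76.8 kips.
Bolt shear governs: 39.8 kips.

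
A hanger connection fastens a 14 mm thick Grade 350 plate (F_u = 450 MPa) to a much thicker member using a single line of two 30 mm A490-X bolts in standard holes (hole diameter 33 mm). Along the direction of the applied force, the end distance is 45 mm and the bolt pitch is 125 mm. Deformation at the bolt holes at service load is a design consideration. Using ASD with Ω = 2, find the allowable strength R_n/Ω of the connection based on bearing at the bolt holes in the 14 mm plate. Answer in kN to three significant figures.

Per bolt r_n = 1.2 l_c t F_u ≤ 2.4 d t F_u; upper limit = 2.4 × 30 × 14 × 450 / 1000 = 453.6 kN.
Edge bolt: l_c = 45 − 33/2 = 28.5 mm → 1.2 × 28.5 × 14 × 450 / 1000 = 215.5 → r_n = 215.5 kN.
Interior bolts: l_c = 125 − 33 = 92 mm → 1.2 × 92 × 14 × 450 / 1000 = 695.5 → r_n = 453.6 kN.
R_n = 1 × 215.5 + 1 × 453.6 = 669.1 kN.
Allowable strength R_n/Ω = 669.1 / 2 = 335 kN.

335 kN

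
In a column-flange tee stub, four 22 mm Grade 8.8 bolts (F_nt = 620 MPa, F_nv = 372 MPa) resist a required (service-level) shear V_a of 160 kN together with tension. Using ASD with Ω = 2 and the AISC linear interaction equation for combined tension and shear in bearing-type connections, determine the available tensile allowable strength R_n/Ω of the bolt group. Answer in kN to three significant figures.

346 kN

A_b = π·22²/4 = 380.1 mm²; f_rv = 160 × 1000 / (4 × 380.1) = 105.2 MPa.
F'_nt = 1.3 F_nt − (Ω F_nt / F_nv) f_rv = 1.3·620 − (2·620/372)·105.2 = 455.2 MPa, capped at F_nt → F'_nt = 455.2 MPa.
R_n = F'_nt · A_b · n = 455.2 × 380.1 × 4 / 1000 = 692.2 kN.
Allowable strength R_n/Ω = 692.2 / 2 = 346 kN.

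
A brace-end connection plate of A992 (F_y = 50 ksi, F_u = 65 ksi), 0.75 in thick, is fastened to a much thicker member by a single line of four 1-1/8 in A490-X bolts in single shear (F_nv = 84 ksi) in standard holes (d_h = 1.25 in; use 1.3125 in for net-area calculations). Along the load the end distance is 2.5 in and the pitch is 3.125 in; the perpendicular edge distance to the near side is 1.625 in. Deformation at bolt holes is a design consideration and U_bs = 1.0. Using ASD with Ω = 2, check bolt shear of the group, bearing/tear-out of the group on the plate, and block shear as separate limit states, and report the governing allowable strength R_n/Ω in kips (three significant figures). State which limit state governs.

130 kips (block shear governs)

Bolt shear: A_b = π·1.125²/4 = 0.994 in²; R_n = 84 × 0.994 × 4 × 1 = 334 kips → 334 / 2 = 167 kips.
Bearing: edge l_c = 1.875, r_n = 109.7 kips; interior l_c = 1.875, r_n = 109.7 kips; R_n = 109.7 + 3·109.7 = 438.8 kips → 219 kips.
Block shear: A_gv = 8.906, A_nv = 5.461, A_nt = 0.7266 in²; R_n = min(0.6F_uA_nv, 0.6F_yA_gv) + U_bs·F_u·A_nt = 260.2 kips → 130 kips.
Block shear governs: 130 kips.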